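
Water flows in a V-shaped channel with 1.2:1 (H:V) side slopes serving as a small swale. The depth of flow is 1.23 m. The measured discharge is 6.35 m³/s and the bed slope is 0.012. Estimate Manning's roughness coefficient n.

n = 0.019

For a triangular section with side slope z = 1.2: A = zy² = 1.2×1.23² = 1.815 m²; P = 2y√(1+z²) = 2×1.23×1.562 = 3.843 m.
Hydraulic radius R = A/P = 1.815/3.843 = 0.4725 m.
Rearranging Manning's equation: n = (1/Q) A R^(2/3) S^(1/2) = (1/6.35) × 1.815 × 0.4725^(2/3) × √0.012 = 0.019.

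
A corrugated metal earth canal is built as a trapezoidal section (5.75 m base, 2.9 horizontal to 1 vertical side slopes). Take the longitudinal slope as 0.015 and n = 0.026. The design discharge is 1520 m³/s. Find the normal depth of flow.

y_n = 6.14 m

Manning's equation rearranged: A R^(2/3) = nQ / (1·√S) = 0.026 × 1520 / (√0.015) = 322.7.
Trying y = 7.48 m: A R^(2/3) = 515.1 — high.
Trying y = 6.14 m: A R^(2/3) = 322.6 — matches.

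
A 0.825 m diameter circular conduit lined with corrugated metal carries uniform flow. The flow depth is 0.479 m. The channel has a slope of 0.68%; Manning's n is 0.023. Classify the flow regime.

For a circular section of diameter D = 0.825 m at depth y = 0.479 m, the central angle is θ = 2 arccos(1 − 2y/D) = 3.465 rad. Then A = (D²/8)(θ − sin θ) = 0.3219 m² and P = Dθ/2 = 1.429 m.
Hydraulic radius R = A/P = 0.3219/1.429 = 0.2252 m.
V = (1/n) R^(2/3) √S = (1/0.023) × 0.2252^(2/3) × √0.0068 = 1.327 m/s. Hydraulic depth D_h = A/T = 0.3219/0.8142 = 0.3954 m.
Froude number Fr = V/√(g·D_h) = 1.327/√(9.81×0.3954) = 0.674, which is less than 1, so the flow is subcritical.

subcritical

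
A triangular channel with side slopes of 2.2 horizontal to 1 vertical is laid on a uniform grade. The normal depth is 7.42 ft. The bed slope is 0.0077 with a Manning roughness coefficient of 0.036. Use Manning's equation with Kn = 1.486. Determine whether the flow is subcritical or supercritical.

For a triangular section with side slope z = 2.2: A = zy² = 2.2×7.42² = 121.1 ft²; P = 2y√(1+z²) = 2×7.42×2.417 = 35.86 ft.
Hydraulic radius R = A/P = 121.1/35.86 = 3.377 ft.
V = (1.486/n) R^(2/3) √S = (1.486/0.036) × 3.377^(2/3) × √0.0077 = 8.154 ft/s. Hydraulic depth D_h = A/T = 121.1/32.65 = 3.71 ft.
Froude number Fr = V/√(g·D_h) = 8.154/√(32.2×3.71) = 0.746, which is less than 1, so the flow is subcritical.

subcritical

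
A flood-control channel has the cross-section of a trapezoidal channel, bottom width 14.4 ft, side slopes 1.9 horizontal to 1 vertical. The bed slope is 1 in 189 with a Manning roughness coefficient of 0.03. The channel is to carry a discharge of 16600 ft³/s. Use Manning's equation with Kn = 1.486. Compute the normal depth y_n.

Manning's equation rearranged: A R^(2/3) = nQ / (1.486·√S) = 0.03 × 16600 / (1.486 × √0.005291) = 4607.
Trying y = 14.9 ft: A R^(2/3) = 2571 — too small.
Trying y = 19.3 ft: A R^(2/3) = 4615 — matches.

y_n = 19.3 ft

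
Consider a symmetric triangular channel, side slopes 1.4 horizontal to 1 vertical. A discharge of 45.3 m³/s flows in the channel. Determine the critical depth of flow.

At critical depth, Q² T / (g A³) = 1, i.e. A³/T = Q²/g = 45.3²/9.81 = 209.2.
At y = 2.62 m: A³/T = 121 — low.
At y = 2.92 m: A³/T = 208 — close enough.

y_c = 2.92 m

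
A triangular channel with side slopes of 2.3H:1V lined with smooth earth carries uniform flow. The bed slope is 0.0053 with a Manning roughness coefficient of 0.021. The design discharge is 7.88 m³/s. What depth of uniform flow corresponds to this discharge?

Manning's equation rearranged: A R^(2/3) = nQ / (1·√S) = 0.021 × 7.88 / (√0.0053) = 2.273.
At y = 0.958 m: A R^(2/3) = 1.22 — short.
At y = 1.54 m: A R^(2/3) = 4.325 — over.
At y = 1.21 m: A R^(2/3) = 2.274 — ≈ 2.273.

y_n = 1.21 m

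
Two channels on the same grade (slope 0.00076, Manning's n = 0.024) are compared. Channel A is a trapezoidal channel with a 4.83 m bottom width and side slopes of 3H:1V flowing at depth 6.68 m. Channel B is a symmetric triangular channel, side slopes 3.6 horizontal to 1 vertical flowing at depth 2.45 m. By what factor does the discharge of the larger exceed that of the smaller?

16

Channel A: With bottom width b = 4.83 m and side slope z = 3: A = (b + zy)y = (4.83 + 3×6.68)×6.68 = 166.1 m²; P = b + 2y√(1+z²) = 4.83 + 2×6.68×3.162 = 47.08 m. Hydraulic radius R = A/P = 166.1/47.08 = 3.529 m. Q_A = (1/0.024)·166.1·3.529^(2/3)·√0.00076 = 442.3 m³/s.
Channel B: For a triangular section with side slope z = 3.6: A = zy² = 3.6×2.45² = 21.61 m²; P = 2y√(1+z²) = 2×2.45×3.736 = 18.31 m. Hydraulic radius R = A/P = 21.61/18.31 = 1.18 m. Q_B = (1/0.024)·21.61·1.18^(2/3)·√0.00076 = 27.72 m³/s.
The larger discharge is 442.3 m³/s and the smaller is 27.72 m³/s; the ratio is 16.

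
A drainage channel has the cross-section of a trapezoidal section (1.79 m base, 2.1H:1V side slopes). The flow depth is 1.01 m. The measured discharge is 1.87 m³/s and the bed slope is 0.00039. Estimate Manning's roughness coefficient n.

With bottom width b = 1.79 m and side slope z = 2.1: A = (b + zy)y = (1.79 + 2.1×1.01)×1.01 = 3.95 m²; P = b + 2y√(1+z²) = 1.79 + 2×1.01×2.326 = 6.488 m.
Hydraulic radius R = A/P = 3.95/6.488 = 0.6088 m.
Rearranging Manning's equation: n = (1/Q) A R^(2/3) S^(1/2) = (1/1.87) × 3.95 × 0.6088^(2/3) × √0.00039 = 0.03.

n = 0.03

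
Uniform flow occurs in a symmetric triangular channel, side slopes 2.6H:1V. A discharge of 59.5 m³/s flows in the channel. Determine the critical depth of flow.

At critical depth, Q² T / (g A³) = 1, i.e. A³/T = Q²/g = 59.5²/9.81 = 360.9.
Trying y = 3.17 m: A³/T = 1082 — too large.
Trying y = 2.24 m: A³/T = 190.6 — too small.
Trying y = 2.55 m: A³/T = 364.4 — matches.

y_c = 2.55 m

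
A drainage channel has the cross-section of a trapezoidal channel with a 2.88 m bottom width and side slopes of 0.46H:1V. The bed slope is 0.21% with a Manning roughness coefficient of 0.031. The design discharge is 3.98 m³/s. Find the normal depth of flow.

y_n = 1.04 m

Manning's equation rearranged: A R^(2/3) = nQ / (1·√S) = 0.031 × 3.98 / (√0.0021) = 2.692.
Trying y = 0.813 m: A R^(2/3) = 1.811 — short.
Trying y = 1.19 m: A R^(2/3) = 3.342 — over.
Trying y = 1.04 m: A R^(2/3) = 2.689 — ≈ 2.692.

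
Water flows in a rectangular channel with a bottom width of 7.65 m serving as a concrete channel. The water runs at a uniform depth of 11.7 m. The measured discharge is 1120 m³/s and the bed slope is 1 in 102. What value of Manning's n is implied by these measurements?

Flow area A = b·y = 7.65 × 11.7 = 89.5 m². Wetted perimeter P = b + 2y = 7.65 + 2×11.7 = 31.05 m.
Hydraulic radius R = A/P = 89.5/31.05 = 2.883 m.
Rearranging Manning's equation: n = (1/Q) A R^(2/3) S^(1/2) = (1/1120) × 89.5 × 2.883^(2/3) × √0.009804 = 0.016.

n = 0.016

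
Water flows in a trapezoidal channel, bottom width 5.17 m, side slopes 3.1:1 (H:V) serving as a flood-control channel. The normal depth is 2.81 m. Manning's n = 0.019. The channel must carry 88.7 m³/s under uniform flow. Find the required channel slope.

With bottom width b = 5.17 m and side slope z = 3.1: A = (b + zy)y = (5.17 + 3.1×2.81)×2.81 = 39.01 m²; P = b + 2y√(1+z²) = 5.17 + 2×2.81×3.257 = 23.48 m.
Hydraulic radius R = A/P = 39.01/23.48 = 1.662 m.
From Manning's equation, S = [nQ / (1 A R^(2/3))]² = [0.019 × 88.7 / (1 × 39.01 × 1.662^(2/3))]² = 0.000949.

S = 0.000949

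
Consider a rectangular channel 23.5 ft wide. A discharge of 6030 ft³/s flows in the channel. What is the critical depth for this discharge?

y_c = 12.7 ft

For a rectangular channel, critical depth y_c = (q²/g)^(1/3) where q = Q/b = 6030/23.5 = 256.6 ft²/s.
So y_c = (256.6²/32.2)^(1/3) = 12.7 ft.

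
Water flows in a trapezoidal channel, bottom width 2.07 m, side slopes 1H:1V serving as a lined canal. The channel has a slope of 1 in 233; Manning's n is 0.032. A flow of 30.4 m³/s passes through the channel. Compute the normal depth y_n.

y_n = 2.64 m

Manning's equation rearranged: A R^(2/3) = nQ / (1·√S) = 0.032 × 30.4 / (√0.004292) = 14.85.
At y = 2.91 m: A R^(2/3) = 18.2 — too large.
At y = 2.15 m: A R^(2/3) = 9.745 — too small.
At y = 2.64 m: A R^(2/3) = 14.84 — matches.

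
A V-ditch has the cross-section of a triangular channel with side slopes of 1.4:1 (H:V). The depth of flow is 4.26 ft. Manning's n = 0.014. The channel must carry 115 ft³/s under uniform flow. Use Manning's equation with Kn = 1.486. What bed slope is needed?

S = 0.000873

For a triangular section with side slope z = 1.4: A = zy² = 1.4×4.26² = 25.41 ft²; P = 2y√(1+z²) = 2×4.26×1.72 = 14.66 ft.
Hydraulic radius R = A/P = 25.41/14.66 = 1.733 ft.
From Manning's equation, S = [nQ / (1.486 A R^(2/3))]² = [0.014 × 115 / (1.486 × 25.41 × 1.733^(2/3))]² = 0.000873.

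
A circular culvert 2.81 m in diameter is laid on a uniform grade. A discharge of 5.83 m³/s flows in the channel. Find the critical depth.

At critical depth, Q² T / (g A³) = 1, i.e. A³/T = Q²/g = 5.83²/9.81 = 3.465.
At y = 0.825 m: A³/T = 1.368 — too small.
At y = 1.05 m: A³/T = 3.475 — ≈ 3.465.

y_c = 1.05 m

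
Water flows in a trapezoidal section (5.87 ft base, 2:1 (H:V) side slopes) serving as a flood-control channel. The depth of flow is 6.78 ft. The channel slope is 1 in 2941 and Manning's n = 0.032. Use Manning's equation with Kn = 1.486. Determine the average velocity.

V = 2.03 ft/s

With bottom width b = 5.87 ft and side slope z = 2: A = (b + zy)y = (5.87 + 2×6.78)×6.78 = 131.7 ft²; P = b + 2y√(1+z²) = 5.87 + 2×6.78×2.236 = 36.19 ft.
Hydraulic radius R = A/P = 131.7/36.19 = 3.64 ft.
From Manning's equation, V = (1.486/n) R^(2/3) S^(1/2) = (1.486/0.032) × 3.64^(2/3) × 0.00034^(1/2) = 2.03 ft/s.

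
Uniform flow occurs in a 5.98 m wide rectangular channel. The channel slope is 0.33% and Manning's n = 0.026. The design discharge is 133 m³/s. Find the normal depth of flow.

y_n = 6.29 m

Manning's equation rearranged: A R^(2/3) = nQ / (1·√S) = 0.026 × 133 / (√0.0033) = 60.2.
At y = 7.07 m: A R^(2/3) = 69.36 — over.
At y = 4.63 m: A R^(2/3) = 41.22 — short.
At y = 6.29 m: A R^(2/3) = 60.24 — matches.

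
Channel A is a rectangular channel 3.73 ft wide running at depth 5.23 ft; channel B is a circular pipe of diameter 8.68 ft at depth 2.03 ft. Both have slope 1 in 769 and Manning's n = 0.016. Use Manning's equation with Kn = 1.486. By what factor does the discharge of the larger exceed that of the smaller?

Channel A: Flow area A = b·y = 3.73 × 5.23 = 19.51 ft². Wetted perimeter P = b + 2y = 3.73 + 2×5.23 = 14.19 ft. Hydraulic radius R = A/P = 19.51/14.19 = 1.375 ft. Q_A = (1.486/0.016)·19.51·1.375^(2/3)·√0.0013 = 80.78 ft³/s.
Channel B: For a circular section of diameter D = 8.68 ft at depth y = 2.03 ft, the central angle is θ = 2 arccos(1 − 2y/D) = 2.019 rad. Then A = (D²/8)(θ − sin θ) = 10.53 ft² and P = Dθ/2 = 8.763 ft. Hydraulic radius R = A/P = 10.53/8.763 = 1.201 ft. Q_B = (1.486/0.016)·10.53·1.201^(2/3)·√0.0013 = 39.85 ft³/s.
The larger discharge is 80.78 ft³/s and the smaller is 39.85 ft³/s; the ratio is 2.03.

2.03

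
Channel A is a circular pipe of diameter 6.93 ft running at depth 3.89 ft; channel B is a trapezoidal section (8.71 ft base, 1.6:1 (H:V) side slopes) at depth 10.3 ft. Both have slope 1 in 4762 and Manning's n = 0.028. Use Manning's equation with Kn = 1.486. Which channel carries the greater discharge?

channel B

Channel A: For a circular section of diameter D = 6.93 ft at depth y = 3.89 ft, the central angle is θ = 2 arccos(1 − 2y/D) = 3.388 rad. Then A = (D²/8)(θ − sin θ) = 21.8 ft² and P = Dθ/2 = 11.74 ft. Hydraulic radius R = A/P = 21.8/11.74 = 1.857 ft. Q_A = (1.486/0.028)·21.8·1.857^(2/3)·√0.00021 = 25.33 ft³/s.
Channel B: With bottom width b = 8.71 ft and side slope z = 1.6: A = (b + zy)y = (8.71 + 1.6×10.3)×10.3 = 259.5 ft²; P = b + 2y√(1+z²) = 8.71 + 2×10.3×1.887 = 47.58 ft. Hydraulic radius R = A/P = 259.5/47.58 = 5.453 ft. Q_B = (1.486/0.028)·259.5·5.453^(2/3)·√0.00021 = 618.2 ft³/s.
Q_A = 25.33 ft³/s vs Q_B = 618.2 ft³/s, so channel B carries more.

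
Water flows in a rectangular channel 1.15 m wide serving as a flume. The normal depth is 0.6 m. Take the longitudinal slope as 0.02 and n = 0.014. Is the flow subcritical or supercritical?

supercritical

Flow area A = b·y = 1.15 × 0.6 = 0.69 m². Wetted perimeter P = b + 2y = 1.15 + 2×0.6 = 2.35 m.
Hydraulic radius R = A/P = 0.69/2.35 = 0.2936 m.
V = (1/n) R^(2/3) √S = (1/0.014) × 0.2936^(2/3) × √0.02 = 4.462 m/s. Hydraulic depth D_h = A/T = 0.69/1.15 = 0.6 m.
Froude number Fr = V/√(g·D_h) = 4.462/√(9.81×0.6) = 1.84, which is greater than 1, so the flow is supercritical.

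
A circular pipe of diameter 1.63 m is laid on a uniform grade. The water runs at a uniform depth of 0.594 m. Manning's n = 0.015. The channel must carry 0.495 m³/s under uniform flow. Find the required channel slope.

For a circular section of diameter D = 1.63 m at depth y = 0.594 m, the central angle is θ = 2 arccos(1 − 2y/D) = 2.592 rad. Then A = (D²/8)(θ − sin θ) = 0.6876 m² and P = Dθ/2 = 2.113 m.
Hydraulic radius R = A/P = 0.6876/2.113 = 0.3254 m.
From Manning's equation, S = [nQ / (1 A R^(2/3))]² = [0.015 × 0.495 / (1 × 0.6876 × 0.3254^(2/3))]² = 0.000521.

S = 0.000521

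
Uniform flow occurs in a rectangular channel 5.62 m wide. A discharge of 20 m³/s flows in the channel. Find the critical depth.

For a rectangular channel, critical depth y_c = (q²/g)^(1/3) where q = Q/b = 20/5.62 = 3.559 m²/s.
So y_c = (3.559²/9.81)^(1/3) = 1.09 m.

y_c = 1.09 m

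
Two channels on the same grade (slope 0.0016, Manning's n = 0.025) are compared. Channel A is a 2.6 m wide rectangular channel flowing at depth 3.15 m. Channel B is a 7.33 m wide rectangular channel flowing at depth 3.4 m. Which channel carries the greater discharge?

channel B

Channel A: Flow area A = b·y = 2.6 × 3.15 = 8.19 m². Wetted perimeter P = b + 2y = 2.6 + 2×3.15 = 8.9 m. Hydraulic radius R = A/P = 8.19/8.9 = 0.9202 m. Q_A = (1/0.025)·8.19·0.9202^(2/3)·√0.0016 = 12.4 m³/s.
Channel B: Flow area A = b·y = 7.33 × 3.4 = 24.92 m². Wetted perimeter P = b + 2y = 7.33 + 2×3.4 = 14.13 m. Hydraulic radius R = A/P = 24.92/14.13 = 1.764 m. Q_B = (1/0.025)·24.92·1.764^(2/3)·√0.0016 = 58.21 m³/s.
Q_A = 12.4 m³/s vs Q_B = 58.21 m³/s, so channel B carries more.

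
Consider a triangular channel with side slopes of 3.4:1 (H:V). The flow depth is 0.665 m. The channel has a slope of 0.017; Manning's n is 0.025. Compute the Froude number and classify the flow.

supercritical

For a triangular section with side slope z = 3.4: A = zy² = 3.4×0.665² = 1.504 m²; P = 2y√(1+z²) = 2×0.665×3.544 = 4.714 m.
Hydraulic radius R = A/P = 1.504/4.714 = 0.319 m.
V = (1/n) R^(2/3) √S = (1/0.025) × 0.319^(2/3) × √0.017 = 2.435 m/s. Hydraulic depth D_h = A/T = 1.504/4.522 = 0.3325 m.
Froude number Fr = V/√(g·D_h) = 2.435/√(9.81×0.3325) = 1.35, which is greater than 1, so the flow is supercritical.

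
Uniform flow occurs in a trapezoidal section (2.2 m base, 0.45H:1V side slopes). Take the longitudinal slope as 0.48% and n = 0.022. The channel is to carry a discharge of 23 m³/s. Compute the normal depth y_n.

Manning's equation rearranged: A R^(2/3) = nQ / (1·√S) = 0.022 × 23 / (√0.0048) = 7.303.
Try y = 2.76 m: A R^(2/3) = 10.43 — too large.
Try y = 1.87 m: A R^(2/3) = 5.312 — too small.
Try y = 2.25 m: A R^(2/3) = 7.291 — matches.

y_n = 2.25 m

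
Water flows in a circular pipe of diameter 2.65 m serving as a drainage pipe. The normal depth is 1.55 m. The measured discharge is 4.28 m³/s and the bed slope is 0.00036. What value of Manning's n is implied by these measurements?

n = 0.012

For a circular section of diameter D = 2.65 m at depth y = 1.55 m, the central angle is θ = 2 arccos(1 − 2y/D) = 3.483 rad. Then A = (D²/8)(θ − sin θ) = 3.351 m² and P = Dθ/2 = 4.615 m.
Hydraulic radius R = A/P = 3.351/4.615 = 0.7262 m.
Rearranging Manning's equation: n = (1/Q) A R^(2/3) S^(1/2) = (1/4.28) × 3.351 × 0.7262^(2/3) × √0.00036 = 0.012.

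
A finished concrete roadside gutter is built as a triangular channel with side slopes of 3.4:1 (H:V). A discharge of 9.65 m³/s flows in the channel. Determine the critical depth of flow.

y_c = 1.1 m

At critical depth, Q² T / (g A³) = 1, i.e. A³/T = Q²/g = 9.65²/9.81 = 9.493.
Try y = 0.832 m: A³/T = 2.304 — short.
Try y = 1.26 m: A³/T = 18.36 — over.
Try y = 1.1 m: A³/T = 9.309 — ≈ 9.493.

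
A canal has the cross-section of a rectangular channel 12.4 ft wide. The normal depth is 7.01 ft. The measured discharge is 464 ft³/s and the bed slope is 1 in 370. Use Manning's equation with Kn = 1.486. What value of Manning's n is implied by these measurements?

n = 0.032

Flow area A = b·y = 12.4 × 7.01 = 86.92 ft². Wetted perimeter P = b + 2y = 12.4 + 2×7.01 = 26.42 ft.
Hydraulic radius R = A/P = 86.92/26.42 = 3.29 ft.
Rearranging Manning's equation: n = (1.486/Q) A R^(2/3) S^(1/2) = (1.486/464) × 86.92 × 3.29^(2/3) × √0.002703 = 0.032.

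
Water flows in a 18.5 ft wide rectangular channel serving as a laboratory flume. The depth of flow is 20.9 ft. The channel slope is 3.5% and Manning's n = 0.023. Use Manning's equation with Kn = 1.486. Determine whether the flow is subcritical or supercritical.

Flow area A = b·y = 18.5 × 20.9 = 386.6 ft². Wetted perimeter P = b + 2y = 18.5 + 2×20.9 = 60.3 ft.
Hydraulic radius R = A/P = 386.6/60.3 = 6.412 ft.
V = (1.486/n) R^(2/3) √S = (1.486/0.023) × 6.412^(2/3) × √0.035 = 41.72 ft/s. Hydraulic depth D_h = A/T = 386.6/18.5 = 20.9 ft.
Froude number Fr = V/√(g·D_h) = 41.72/√(32.2×20.9) = 1.61, which is greater than 1, so the flow is supercritical.

supercritical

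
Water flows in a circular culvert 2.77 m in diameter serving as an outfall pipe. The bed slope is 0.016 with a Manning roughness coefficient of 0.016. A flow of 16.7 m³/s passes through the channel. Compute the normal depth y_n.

y_n = 1.3 m

Manning's equation rearranged: A R^(2/3) = nQ / (1·√S) = 0.016 × 16.7 / (√0.016) = 2.112.
Trying y = 1.46 m: A R^(2/3) = 2.577 — too large.
Trying y = 0.931 m: A R^(2/3) = 1.149 — too small.
Trying y = 1.3 m: A R^(2/3) = 2.115 — close enough.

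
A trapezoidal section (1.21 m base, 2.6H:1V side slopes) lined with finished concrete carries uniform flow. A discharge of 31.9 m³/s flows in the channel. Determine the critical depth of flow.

y_c = 1.77 m

At critical depth, Q² T / (g A³) = 1, i.e. A³/T = Q²/g = 31.9²/9.81 = 103.7.
Try y = 1.46 m: A³/T = 44.36 — low.
Try y = 2.21 m: A³/T = 286 — high.
Try y = 1.77 m: A³/T = 104.5 — ≈ 103.7.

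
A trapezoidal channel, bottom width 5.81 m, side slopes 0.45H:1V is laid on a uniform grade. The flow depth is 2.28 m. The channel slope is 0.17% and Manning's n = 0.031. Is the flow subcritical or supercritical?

subcritical

With bottom width b = 5.81 m and side slope z = 0.45: A = (b + zy)y = (5.81 + 0.45×2.28)×2.28 = 15.59 m²; P = b + 2y√(1+z²) = 5.81 + 2×2.28×1.097 = 10.81 m.
Hydraulic radius R = A/P = 15.59/10.81 = 1.442 m.
V = (1/n) R^(2/3) √S = (1/0.031) × 1.442^(2/3) × √0.0017 = 1.697 m/s. Hydraulic depth D_h = A/T = 15.59/7.862 = 1.982 m.
Froude number Fr = V/√(g·D_h) = 1.697/√(9.81×1.982) = 0.385, which is less than 1, so the flow is subcritical.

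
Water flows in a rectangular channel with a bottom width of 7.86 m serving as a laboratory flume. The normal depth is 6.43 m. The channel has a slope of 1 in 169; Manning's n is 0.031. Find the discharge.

Flow area A = b·y = 7.86 × 6.43 = 50.54 m². Wetted perimeter P = b + 2y = 7.86 + 2×6.43 = 20.72 m.
Hydraulic radius R = A/P = 50.54/20.72 = 2.439 m.
Manning's equation: Q = (1/n) A R^(2/3) S^(1/2) = (1/0.031) × 50.54 × 2.439^(2/3) × 0.005917^(1/2) = 227 m³/s.

Q = 227 m³/s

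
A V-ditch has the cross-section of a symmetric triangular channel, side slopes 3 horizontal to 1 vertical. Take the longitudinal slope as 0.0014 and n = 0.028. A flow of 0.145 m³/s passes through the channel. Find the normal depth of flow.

Manning's equation rearranged: A R^(2/3) = nQ / (1·√S) = 0.028 × 0.145 / (√0.0014) = 0.1085.
Trying y = 0.28 m: A R^(2/3) = 0.06123 — too small.
Trying y = 0.396 m: A R^(2/3) = 0.1543 — too large.
Trying y = 0.347 m: A R^(2/3) = 0.1085 — close enough.

y_n = 0.347 m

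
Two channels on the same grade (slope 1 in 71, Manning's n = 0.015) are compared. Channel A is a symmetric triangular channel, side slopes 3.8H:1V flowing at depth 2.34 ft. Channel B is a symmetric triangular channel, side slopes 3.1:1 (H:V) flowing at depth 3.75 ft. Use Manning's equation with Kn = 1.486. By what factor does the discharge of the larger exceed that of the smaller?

2.84

Channel A: For a triangular section with side slope z = 3.8: A = zy² = 3.8×2.34² = 20.81 ft²; P = 2y√(1+z²) = 2×2.34×3.929 = 18.39 ft. Hydraulic radius R = A/P = 20.81/18.39 = 1.131 ft. Q_A = (1.486/0.015)·20.81·1.131^(2/3)·√0.01408 = 265.6 ft³/s.
Channel B: For a triangular section with side slope z = 3.1: A = zy² = 3.1×3.75² = 43.59 ft²; P = 2y√(1+z²) = 2×3.75×3.257 = 24.43 ft. Hydraulic radius R = A/P = 43.59/24.43 = 1.784 ft. Q_B = (1.486/0.015)·43.59·1.784^(2/3)·√0.01408 = 754 ft³/s.
The larger discharge is 754 ft³/s and the smaller is 265.6 ft³/s; the ratio is 2.84.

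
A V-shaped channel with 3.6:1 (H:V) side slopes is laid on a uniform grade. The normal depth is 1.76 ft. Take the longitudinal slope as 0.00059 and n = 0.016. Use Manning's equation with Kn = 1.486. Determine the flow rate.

Q = 22.5 ft³/s

For a triangular section with side slope z = 3.6: A = zy² = 3.6×1.76² = 11.15 ft²; P = 2y√(1+z²) = 2×1.76×3.736 = 13.15 ft.
Hydraulic radius R = A/P = 11.15/13.15 = 0.8479 ft.
Manning's equation: Q = (1.486/n) A R^(2/3) S^(1/2) = (1.486/0.016) × 11.15 × 0.8479^(2/3) × 0.00059^(1/2) = 22.5 ft³/s.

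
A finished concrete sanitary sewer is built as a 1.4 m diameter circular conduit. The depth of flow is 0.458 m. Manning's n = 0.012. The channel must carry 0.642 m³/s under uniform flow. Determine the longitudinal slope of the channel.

S = 0.0019

For a circular section of diameter D = 1.4 m at depth y = 0.458 m, the central angle is θ = 2 arccos(1 − 2y/D) = 2.436 rad. Then A = (D²/8)(θ − sin θ) = 0.4378 m² and P = Dθ/2 = 1.705 m.
Hydraulic radius R = A/P = 0.4378/1.705 = 0.2568 m.
From Manning's equation, S = [nQ / (1 A R^(2/3))]² = [0.012 × 0.642 / (1 × 0.4378 × 0.2568^(2/3))]² = 0.0019.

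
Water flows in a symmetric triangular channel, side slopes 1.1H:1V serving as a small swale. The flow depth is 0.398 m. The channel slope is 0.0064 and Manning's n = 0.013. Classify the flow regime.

For a triangular section with side slope z = 1.1: A = zy² = 1.1×0.398² = 0.1742 m²; P = 2y√(1+z²) = 2×0.398×1.487 = 1.183 m.
Hydraulic radius R = A/P = 0.1742/1.183 = 0.1472 m.
V = (1/n) R^(2/3) √S = (1/0.013) × 0.1472^(2/3) × √0.0064 = 1.716 m/s. Hydraulic depth D_h = A/T = 0.1742/0.8756 = 0.199 m.
Froude number Fr = V/√(g·D_h) = 1.716/√(9.81×0.199) = 1.23, which is greater than 1, so the flow is supercritical.

supercritical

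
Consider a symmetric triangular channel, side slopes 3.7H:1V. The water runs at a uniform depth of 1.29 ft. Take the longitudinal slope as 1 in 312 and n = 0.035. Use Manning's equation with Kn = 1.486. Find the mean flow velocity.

V = 1.75 ft/s

For a triangular section with side slope z = 3.7: A = zy² = 3.7×1.29² = 6.157 ft²; P = 2y√(1+z²) = 2×1.29×3.833 = 9.889 ft.
Hydraulic radius R = A/P = 6.157/9.889 = 0.6227 ft.
From Manning's equation, V = (1.486/n) R^(2/3) S^(1/2) = (1.486/0.035) × 0.6227^(2/3) × 0.003205^(1/2) = 1.75 ft/s.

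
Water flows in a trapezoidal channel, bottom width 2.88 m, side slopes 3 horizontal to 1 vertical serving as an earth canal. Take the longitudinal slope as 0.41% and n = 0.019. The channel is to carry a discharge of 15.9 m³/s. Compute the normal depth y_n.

Manning's equation rearranged: A R^(2/3) = nQ / (1·√S) = 0.019 × 15.9 / (√0.0041) = 4.718.
Trying y = 1.25 m: A R^(2/3) = 6.952 — too large.
Trying y = 0.898 m: A R^(2/3) = 3.5 — too small.
Trying y = 1.04 m: A R^(2/3) = 4.729 — matches.

y_n = 1.04 m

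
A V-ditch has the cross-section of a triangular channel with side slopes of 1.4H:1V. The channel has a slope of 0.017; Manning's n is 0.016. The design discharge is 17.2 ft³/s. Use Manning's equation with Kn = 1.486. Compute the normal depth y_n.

y_n = 1.26 ft

Manning's equation rearranged: A R^(2/3) = nQ / (1.486·√S) = 0.016 × 17.2 / (1.486 × √0.017) = 1.42.
At y = 1.47 ft: A R^(2/3) = 2.148 — high.
At y = 0.876 ft: A R^(2/3) = 0.5401 — low.
At y = 1.26 ft: A R^(2/3) = 1.424 — ≈ 1.42.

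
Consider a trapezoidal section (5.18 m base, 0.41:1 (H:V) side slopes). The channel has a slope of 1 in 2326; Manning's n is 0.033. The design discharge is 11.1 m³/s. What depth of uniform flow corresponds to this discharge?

y_n = 2.31 m

Manning's equation rearranged: A R^(2/3) = nQ / (1·√S) = 0.033 × 11.1 / (√0.0004299) = 17.67.
Trying y = 1.73 m: A R^(2/3) = 11.13 — low.
Trying y = 2.57 m: A R^(2/3) = 20.92 — high.
Trying y = 2.31 m: A R^(2/3) = 17.64 — close enough.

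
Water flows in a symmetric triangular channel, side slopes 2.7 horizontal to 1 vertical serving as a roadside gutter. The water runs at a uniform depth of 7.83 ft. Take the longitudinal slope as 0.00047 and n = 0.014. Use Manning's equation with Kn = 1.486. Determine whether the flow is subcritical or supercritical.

subcritical

For a triangular section with side slope z = 2.7: A = zy² = 2.7×7.83² = 165.5 ft²; P = 2y√(1+z²) = 2×7.83×2.879 = 45.09 ft.
Hydraulic radius R = A/P = 165.5/45.09 = 3.671 ft.
V = (1.486/n) R^(2/3) √S = (1.486/0.014) × 3.671^(2/3) × √0.00047 = 5.476 ft/s. Hydraulic depth D_h = A/T = 165.5/42.28 = 3.915 ft.
Froude number Fr = V/√(g·D_h) = 5.476/√(32.2×3.915) = 0.488, which is less than 1, so the flow is subcritical.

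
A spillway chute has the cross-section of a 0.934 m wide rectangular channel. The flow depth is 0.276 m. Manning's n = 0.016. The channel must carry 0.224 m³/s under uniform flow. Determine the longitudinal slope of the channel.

Flow area A = b·y = 0.934 × 0.276 = 0.2578 m². Wetted perimeter P = b + 2y = 0.934 + 2×0.276 = 1.486 m.
Hydraulic radius R = A/P = 0.2578/1.486 = 0.1735 m.
From Manning's equation, S = [nQ / (1 A R^(2/3))]² = [0.016 × 0.224 / (1 × 0.2578 × 0.1735^(2/3))]² = 0.002.

S = 0.002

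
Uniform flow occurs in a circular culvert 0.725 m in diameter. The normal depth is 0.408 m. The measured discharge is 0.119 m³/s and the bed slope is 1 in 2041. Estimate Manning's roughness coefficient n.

For a circular section of diameter D = 0.725 m at depth y = 0.408 m, the central angle is θ = 2 arccos(1 − 2y/D) = 3.393 rad. Then A = (D²/8)(θ − sin θ) = 0.2393 m² and P = Dθ/2 = 1.23 m.
Hydraulic radius R = A/P = 0.2393/1.23 = 0.1946 m.
Rearranging Manning's equation: n = (1/Q) A R^(2/3) S^(1/2) = (1/0.119) × 0.2393 × 0.1946^(2/3) × √0.00049 = 0.0149.

n = 0.0149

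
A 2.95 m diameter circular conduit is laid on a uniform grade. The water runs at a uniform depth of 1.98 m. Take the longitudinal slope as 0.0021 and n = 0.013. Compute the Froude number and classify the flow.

subcritical

For a circular section of diameter D = 2.95 m at depth y = 1.98 m, the central angle is θ = 2 arccos(1 − 2y/D) = 3.84 rad. Then A = (D²/8)(θ − sin θ) = 4.878 m² and P = Dθ/2 = 5.665 m.
Hydraulic radius R = A/P = 4.878/5.665 = 0.861 m.
V = (1/n) R^(2/3) √S = (1/0.013) × 0.861^(2/3) × √0.0021 = 3.19 m/s. Hydraulic depth D_h = A/T = 4.878/2.772 = 1.76 m.
Froude number Fr = V/√(g·D_h) = 3.19/√(9.81×1.76) = 0.768, which is less than 1, so the flow is subcritical.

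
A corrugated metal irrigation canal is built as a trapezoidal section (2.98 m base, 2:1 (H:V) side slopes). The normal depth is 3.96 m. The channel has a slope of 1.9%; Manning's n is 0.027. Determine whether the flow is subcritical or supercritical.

supercritical

With bottom width b = 2.98 m and side slope z = 2: A = (b + zy)y = (2.98 + 2×3.96)×3.96 = 43.16 m²; P = b + 2y√(1+z²) = 2.98 + 2×3.96×2.236 = 20.69 m.
Hydraulic radius R = A/P = 43.16/20.69 = 2.086 m.
V = (1/n) R^(2/3) √S = (1/0.027) × 2.086^(2/3) × √0.019 = 8.335 m/s. Hydraulic depth D_h = A/T = 43.16/18.82 = 2.294 m.
Froude number Fr = V/√(g·D_h) = 8.335/√(9.81×2.294) = 1.76, which is greater than 1, so the flow is supercritical.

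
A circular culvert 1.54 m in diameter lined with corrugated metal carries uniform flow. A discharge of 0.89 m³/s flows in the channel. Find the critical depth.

y_c = 0.473 m

At critical depth, Q² T / (g A³) = 1, i.e. A³/T = Q²/g = 0.89²/9.81 = 0.08074.
Try y = 0.521 m: A³/T = 0.1171 — too large.
Try y = 0.395 m: A³/T = 0.04001 — too small.
Try y = 0.473 m: A³/T = 0.08057 — ≈ 0.08074.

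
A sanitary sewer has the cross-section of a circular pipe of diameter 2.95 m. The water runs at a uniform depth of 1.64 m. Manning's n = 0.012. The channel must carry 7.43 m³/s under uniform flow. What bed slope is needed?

For a circular section of diameter D = 2.95 m at depth y = 1.64 m, the central angle is θ = 2 arccos(1 − 2y/D) = 3.366 rad. Then A = (D²/8)(θ − sin θ) = 3.903 m² and P = Dθ/2 = 4.965 m.
Hydraulic radius R = A/P = 3.903/4.965 = 0.7862 m.
From Manning's equation, S = [nQ / (1 A R^(2/3))]² = [0.012 × 7.43 / (1 × 3.903 × 0.7862^(2/3))]² = 0.000719.

S = 0.000719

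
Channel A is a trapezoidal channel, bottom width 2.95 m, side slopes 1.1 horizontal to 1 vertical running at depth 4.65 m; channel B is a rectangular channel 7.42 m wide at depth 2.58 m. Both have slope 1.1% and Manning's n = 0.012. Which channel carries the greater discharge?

channel A

Channel A: With bottom width b = 2.95 m and side slope z = 1.1: A = (b + zy)y = (2.95 + 1.1×4.65)×4.65 = 37.5 m²; P = b + 2y√(1+z²) = 2.95 + 2×4.65×1.487 = 16.78 m. Hydraulic radius R = A/P = 37.5/16.78 = 2.236 m. Q_A = (1/0.012)·37.5·2.236^(2/3)·√0.011 = 560.4 m³/s.
Channel B: Flow area A = b·y = 7.42 × 2.58 = 19.14 m². Wetted perimeter P = b + 2y = 7.42 + 2×2.58 = 12.58 m. Hydraulic radius R = A/P = 19.14/12.58 = 1.522 m. Q_B = (1/0.012)·19.14·1.522^(2/3)·√0.011 = 221.4 m³/s.
Q_A = 560.4 m³/s vs Q_B = 221.4 m³/s, so channel A carries more.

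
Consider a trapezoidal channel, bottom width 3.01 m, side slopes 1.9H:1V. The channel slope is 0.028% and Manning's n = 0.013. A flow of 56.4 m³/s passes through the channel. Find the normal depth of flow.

Manning's equation rearranged: A R^(2/3) = nQ / (1·√S) = 0.013 × 56.4 / (√0.00028) = 43.82.
At y = 2.78 m: A R^(2/3) = 30.77 — low.
At y = 3.56 m: A R^(2/3) = 53.41 — high.
At y = 3.26 m: A R^(2/3) = 43.81 — ≈ 43.82.

y_n = 3.26 m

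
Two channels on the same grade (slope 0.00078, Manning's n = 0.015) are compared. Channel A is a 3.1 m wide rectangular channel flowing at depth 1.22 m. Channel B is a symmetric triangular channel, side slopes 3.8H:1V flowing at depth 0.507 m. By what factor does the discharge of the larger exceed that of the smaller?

Channel A: Flow area A = b·y = 3.1 × 1.22 = 3.782 m². Wetted perimeter P = b + 2y = 3.1 + 2×1.22 = 5.54 m. Hydraulic radius R = A/P = 3.782/5.54 = 0.6827 m. Q_A = (1/0.015)·3.782·0.6827^(2/3)·√0.00078 = 5.459 m³/s.
Channel B: For a triangular section with side slope z = 3.8: A = zy² = 3.8×0.507² = 0.9768 m²; P = 2y√(1+z²) = 2×0.507×3.929 = 3.984 m. Hydraulic radius R = A/P = 0.9768/3.984 = 0.2452 m. Q_B = (1/0.015)·0.9768·0.2452^(2/3)·√0.00078 = 0.7124 m³/s.
The larger discharge is 5.459 m³/s and the smaller is 0.7124 m³/s; the ratio is 7.66.

7.66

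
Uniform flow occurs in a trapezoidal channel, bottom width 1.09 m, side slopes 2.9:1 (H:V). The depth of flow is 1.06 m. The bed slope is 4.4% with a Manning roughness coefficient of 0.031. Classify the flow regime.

supercritical

With bottom width b = 1.09 m and side slope z = 2.9: A = (b + zy)y = (1.09 + 2.9×1.06)×1.06 = 4.414 m²; P = b + 2y√(1+z²) = 1.09 + 2×1.06×3.068 = 7.593 m.
Hydraulic radius R = A/P = 4.414/7.593 = 0.5813 m.
V = (1/n) R^(2/3) √S = (1/0.031) × 0.5813^(2/3) × √0.044 = 4.713 m/s. Hydraulic depth D_h = A/T = 4.414/7.238 = 0.6098 m.
Froude number Fr = V/√(g·D_h) = 4.713/√(9.81×0.6098) = 1.93, which is greater than 1, so the flow is supercritical.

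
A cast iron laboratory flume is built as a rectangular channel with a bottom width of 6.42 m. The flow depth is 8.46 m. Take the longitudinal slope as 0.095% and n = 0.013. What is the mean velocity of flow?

V = 4.16 m/s

Flow area A = b·y = 6.42 × 8.46 = 54.31 m². Wetted perimeter P = b + 2y = 6.42 + 2×8.46 = 23.34 m.
Hydraulic radius R = A/P = 54.31/23.34 = 2.327 m.
From Manning's equation, V = (1/n) R^(2/3) S^(1/2) = (1/0.013) × 2.327^(2/3) × 0.00095^(1/2) = 4.16 m/s.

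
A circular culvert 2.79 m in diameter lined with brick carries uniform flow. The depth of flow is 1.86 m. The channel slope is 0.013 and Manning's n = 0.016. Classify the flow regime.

supercritical

For a circular section of diameter D = 2.79 m at depth y = 1.86 m, the central angle is θ = 2 arccos(1 − 2y/D) = 3.821 rad. Then A = (D²/8)(θ − sin θ) = 4.33 m² and P = Dθ/2 = 5.331 m.
Hydraulic radius R = A/P = 4.33/5.331 = 0.8122 m.
V = (1/n) R^(2/3) √S = (1/0.016) × 0.8122^(2/3) × √0.013 = 6.204 m/s. Hydraulic depth D_h = A/T = 4.33/2.63 = 1.646 m.
Froude number Fr = V/√(g·D_h) = 6.204/√(9.81×1.646) = 1.54, which is greater than 1, so the flow is supercritical.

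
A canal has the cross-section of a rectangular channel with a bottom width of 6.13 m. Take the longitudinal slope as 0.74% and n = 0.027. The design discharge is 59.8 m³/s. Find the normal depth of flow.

Manning's equation rearranged: A R^(2/3) = nQ / (1·√S) = 0.027 × 59.8 / (√0.0074) = 18.77.
At y = 3.02 m: A R^(2/3) = 24.49 — over.
At y = 1.88 m: A R^(2/3) = 12.76 — short.
At y = 2.48 m: A R^(2/3) = 18.76 — matches.

y_n = 2.48 m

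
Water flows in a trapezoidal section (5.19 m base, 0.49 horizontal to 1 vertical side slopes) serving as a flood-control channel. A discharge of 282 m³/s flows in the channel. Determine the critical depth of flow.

At critical depth, Q² T / (g A³) = 1, i.e. A³/T = Q²/g = 282²/9.81 = 8106.
Try y = 3.87 m: A³/T = 2296 — too small.
Try y = 5.58 m: A³/T = 8111 — close enough.

y_c = 5.58 m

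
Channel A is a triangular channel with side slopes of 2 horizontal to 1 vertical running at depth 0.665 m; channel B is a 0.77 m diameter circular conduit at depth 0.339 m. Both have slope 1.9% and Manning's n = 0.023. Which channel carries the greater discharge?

channel A

Channel A: For a triangular section with side slope z = 2: A = zy² = 2×0.665² = 0.8845 m²; P = 2y√(1+z²) = 2×0.665×2.236 = 2.974 m. Hydraulic radius R = A/P = 0.8845/2.974 = 0.2974 m. Q_A = (1/0.023)·0.8845·0.2974^(2/3)·√0.019 = 2.362 m³/s.
Channel B: For a circular section of diameter D = 0.77 m at depth y = 0.339 m, the central angle is θ = 2 arccos(1 − 2y/D) = 2.902 rad. Then A = (D²/8)(θ − sin θ) = 0.1975 m² and P = Dθ/2 = 1.117 m. Hydraulic radius R = A/P = 0.1975/1.117 = 0.1768 m. Q_B = (1/0.023)·0.1975·0.1768^(2/3)·√0.019 = 0.3728 m³/s.
Q_A = 2.362 m³/s vs Q_B = 0.3728 m³/s, so channel A carries more.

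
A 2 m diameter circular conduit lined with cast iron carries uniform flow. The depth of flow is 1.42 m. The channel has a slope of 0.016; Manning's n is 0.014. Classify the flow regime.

For a circular section of diameter D = 2 m at depth y = 1.42 m, the central angle is θ = 2 arccos(1 − 2y/D) = 4.008 rad. Then A = (D²/8)(θ − sin θ) = 2.385 m² and P = Dθ/2 = 4.008 m.
Hydraulic radius R = A/P = 2.385/4.008 = 0.5951 m.
V = (1/n) R^(2/3) √S = (1/0.014) × 0.5951^(2/3) × √0.016 = 6.392 m/s. Hydraulic depth D_h = A/T = 2.385/1.815 = 1.314 m.
Froude number Fr = V/√(g·D_h) = 6.392/√(9.81×1.314) = 1.78, which is greater than 1, so the flow is supercritical.

supercritical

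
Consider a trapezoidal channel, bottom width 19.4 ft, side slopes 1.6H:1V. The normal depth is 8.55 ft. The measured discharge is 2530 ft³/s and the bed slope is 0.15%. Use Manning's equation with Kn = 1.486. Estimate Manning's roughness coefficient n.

With bottom width b = 19.4 ft and side slope z = 1.6: A = (b + zy)y = (19.4 + 1.6×8.55)×8.55 = 282.8 ft²; P = b + 2y√(1+z²) = 19.4 + 2×8.55×1.887 = 51.66 ft.
Hydraulic radius R = A/P = 282.8/51.66 = 5.474 ft.
Rearranging Manning's equation: n = (1.486/Q) A R^(2/3) S^(1/2) = (1.486/2530) × 282.8 × 5.474^(2/3) × √0.0015 = 0.02.

n = 0.02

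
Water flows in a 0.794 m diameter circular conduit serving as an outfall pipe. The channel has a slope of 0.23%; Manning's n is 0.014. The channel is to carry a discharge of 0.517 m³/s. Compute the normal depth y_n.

Manning's equation rearranged: A R^(2/3) = nQ / (1·√S) = 0.014 × 0.517 / (√0.0023) = 0.1509.
Try y = 0.728 m: A R^(2/3) = 0.1807 — too large.
Try y = 0.455 m: A R^(2/3) = 0.1054 — too small.
Try y = 0.587 m: A R^(2/3) = 0.1511 — ≈ 0.1509.

y_n = 0.587 m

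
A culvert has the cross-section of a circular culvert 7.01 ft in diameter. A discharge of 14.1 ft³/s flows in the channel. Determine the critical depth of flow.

y_c = 0.941 ft

At critical depth, Q² T / (g A³) = 1, i.e. A³/T = Q²/g = 14.1²/32.2 = 6.174.
Try y = 1.06 ft: A³/T = 9.864 — too large.
Try y = 0.657 ft: A³/T = 1.49 — too small.
Try y = 0.941 ft: A³/T = 6.169 — close enough.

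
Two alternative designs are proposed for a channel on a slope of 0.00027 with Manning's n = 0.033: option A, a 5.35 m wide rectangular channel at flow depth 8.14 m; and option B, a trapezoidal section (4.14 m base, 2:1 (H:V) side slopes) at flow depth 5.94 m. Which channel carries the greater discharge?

Channel A: Flow area A = b·y = 5.35 × 8.14 = 43.55 m². Wetted perimeter P = b + 2y = 5.35 + 2×8.14 = 21.63 m. Hydraulic radius R = A/P = 43.55/21.63 = 2.013 m. Q_A = (1/0.033)·43.55·2.013^(2/3)·√0.00027 = 34.57 m³/s.
Channel B: With bottom width b = 4.14 m and side slope z = 2: A = (b + zy)y = (4.14 + 2×5.94)×5.94 = 95.16 m²; P = b + 2y√(1+z²) = 4.14 + 2×5.94×2.236 = 30.7 m. Hydraulic radius R = A/P = 95.16/30.7 = 3.099 m. Q_B = (1/0.033)·95.16·3.099^(2/3)·√0.00027 = 100.7 m³/s.
Q_A = 34.57 m³/s vs Q_B = 100.7 m³/s, so channel B carries more.

channel B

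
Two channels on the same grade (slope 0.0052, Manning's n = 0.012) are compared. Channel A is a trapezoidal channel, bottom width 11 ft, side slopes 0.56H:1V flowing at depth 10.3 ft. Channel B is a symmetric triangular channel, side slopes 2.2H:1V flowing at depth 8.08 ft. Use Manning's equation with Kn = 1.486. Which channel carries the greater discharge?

Channel A: With bottom width b = 11 ft and side slope z = 0.56: A = (b + zy)y = (11 + 0.56×10.3)×10.3 = 172.7 ft²; P = b + 2y√(1+z²) = 11 + 2×10.3×1.146 = 34.61 ft. Hydraulic radius R = A/P = 172.7/34.61 = 4.99 ft. Q_A = (1.486/0.012)·172.7·4.99^(2/3)·√0.0052 = 4504 ft³/s.
Channel B: For a triangular section with side slope z = 2.2: A = zy² = 2.2×8.08² = 143.6 ft²; P = 2y√(1+z²) = 2×8.08×2.417 = 39.05 ft. Hydraulic radius R = A/P = 143.6/39.05 = 3.678 ft. Q_B = (1.486/0.012)·143.6·3.678^(2/3)·√0.0052 = 3056 ft³/s.
Q_A = 4504 ft³/s vs Q_B = 3056 ft³/s, so channel A carries more.

channel A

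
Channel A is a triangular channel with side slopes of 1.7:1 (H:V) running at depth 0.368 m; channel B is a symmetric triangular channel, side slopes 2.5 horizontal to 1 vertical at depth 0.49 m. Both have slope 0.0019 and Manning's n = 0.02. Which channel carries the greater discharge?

Channel A: For a triangular section with side slope z = 1.7: A = zy² = 1.7×0.368² = 0.2302 m²; P = 2y√(1+z²) = 2×0.368×1.972 = 1.452 m. Hydraulic radius R = A/P = 0.2302/1.452 = 0.1586 m. Q_A = (1/0.02)·0.2302·0.1586^(2/3)·√0.0019 = 0.147 m³/s.
Channel B: For a triangular section with side slope z = 2.5: A = zy² = 2.5×0.49² = 0.6003 m²; P = 2y√(1+z²) = 2×0.49×2.693 = 2.639 m. Hydraulic radius R = A/P = 0.6003/2.639 = 0.2275 m. Q_B = (1/0.02)·0.6003·0.2275^(2/3)·√0.0019 = 0.4875 m³/s.
Q_A = 0.147 m³/s vs Q_B = 0.4875 m³/s, so channel B carries more.

channel B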